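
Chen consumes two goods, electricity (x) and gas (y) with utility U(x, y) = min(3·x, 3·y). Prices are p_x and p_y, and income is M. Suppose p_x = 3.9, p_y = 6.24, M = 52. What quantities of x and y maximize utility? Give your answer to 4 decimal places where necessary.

Leontief preferences: the optimum is at the kink where x/3 = y/3, i.e. y = x.
Budget: p_x·x + p_y·x = M, so (3·p_x + 3·p_y)·x = 3·M.
Demand: x*(p_x,p_y,M) = 3·M/(3·p_x + 3·p_y), y* = 3·M/(3·p_x + 3·p_y).
Here 3·3.9 + 3·6.24 = 30.42, giving x* = 5.1282 and y* = 5.1282.

x* = 5.1282, y* = 5.1282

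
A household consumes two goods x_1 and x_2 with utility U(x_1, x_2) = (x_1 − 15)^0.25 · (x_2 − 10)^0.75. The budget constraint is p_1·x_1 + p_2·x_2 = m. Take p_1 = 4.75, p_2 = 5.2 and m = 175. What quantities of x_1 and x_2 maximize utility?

x_1* = 17.7237, x_2* = 17.4639

Discretionary income = 175 − 15·4.75 − 10·5.2 = 51.75; x_1* = 15 + 0.25·51.75/4.75 = 17.7237; x_2* = 10 + 0.75·51.75/5.2 = 17.4639.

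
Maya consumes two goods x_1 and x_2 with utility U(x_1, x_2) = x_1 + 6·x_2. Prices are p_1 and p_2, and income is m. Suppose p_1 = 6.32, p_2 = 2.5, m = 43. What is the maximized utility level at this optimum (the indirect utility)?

Linear utility — the consumer picks whichever good has higher MU/price: 1/6.32 = 0.1582 vs 6/2.5 = 2.4.
x_2 gives more utility per dollar, so spend all income on x_2: x_2* = m/p_2, x_1* = 0.
Numerically: x_1* = 0, x_2* = 17.2.
Utility at the optimum: U(0, 17.2) = 103.2.

V = 103.2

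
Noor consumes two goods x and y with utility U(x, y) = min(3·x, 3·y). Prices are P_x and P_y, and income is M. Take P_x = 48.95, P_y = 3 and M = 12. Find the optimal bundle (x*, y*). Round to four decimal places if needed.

With perfect complements, no substitution: consume in ratio x:y = 3:3.
Budget: P_x·x + P_y·x = M, so (3·P_x + 3·P_y)·x = 3·M.
Demand: x*(P_x,P_y,M) = 3·M/(3·P_x + 3·P_y), y* = 3·M/(3·P_x + 3·P_y).
Here 3·48.95 + 3·3 = 155.85, giving x* = 0.231 and y* = 0.231.

x* = 0.231, y* = 0.231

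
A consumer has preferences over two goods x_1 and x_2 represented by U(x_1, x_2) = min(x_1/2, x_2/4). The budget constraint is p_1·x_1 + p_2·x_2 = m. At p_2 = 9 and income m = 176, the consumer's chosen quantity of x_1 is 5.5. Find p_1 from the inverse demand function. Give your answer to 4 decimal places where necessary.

Leontief preferences: the optimum is at the kink where x_1/2 = x_2/4, i.e. x_2 = 2·x_1.
Budget: p_1·x_1 + p_2·2·x_1 = m, so (2·p_1 + 4·p_2)·x_1 = 2·m.
Demand: x_1*(p_1,p_2,m) = 2·m/(2·p_1 + 4·p_2), x_2* = 4·m/(2·p_1 + 4·p_2).
Set x_1* = 5.5 in the demand function and solve for p_1: p_1 = 14.

p_1 = 14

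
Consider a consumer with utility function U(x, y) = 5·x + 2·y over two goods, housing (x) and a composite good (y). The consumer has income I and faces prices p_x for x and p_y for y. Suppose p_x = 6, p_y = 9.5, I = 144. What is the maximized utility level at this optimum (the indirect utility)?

Perfect substitutes: compare marginal utility per dollar. 5/p_x vs 2/p_y → 0.8333 vs 0.2105.
x gives more utility per dollar, so spend all income on x: x* = I/p_x, y* = 0.
Numerically: x* = 24, y* = 0.
Utility at the optimum: U(24, 0) = 120.

V = 120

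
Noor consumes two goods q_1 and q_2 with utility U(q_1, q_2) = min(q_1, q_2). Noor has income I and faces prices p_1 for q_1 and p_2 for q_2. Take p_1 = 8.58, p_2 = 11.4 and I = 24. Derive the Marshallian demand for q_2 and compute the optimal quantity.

Leontief preferences: the optimum is at the kink where q_1/1 = q_2/1, i.e. q_2 = q_1.
Budget: p_1·q_1 + p_2·q_1 = I, so (p_1 + p_2)·q_1 = I.
Demand: q_1*(p_1,p_2,I) = I/(p_1 + p_2), q_2* = I/(p_1 + p_2).
Here 8.58 + 11.4 = 19.98, giving q_2* = 1.2012.

q_2* = 1.2012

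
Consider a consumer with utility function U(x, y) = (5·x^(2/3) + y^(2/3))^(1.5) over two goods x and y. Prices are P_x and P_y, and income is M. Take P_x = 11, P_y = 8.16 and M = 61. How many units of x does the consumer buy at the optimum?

MRS = MU_x/MU_y = 5·(y/x)^(1/3). Set equal to P_x/P_y.
Solve for the ratio: y/x = [(1/5)·P_x/P_y]^(3).
With the ratio pinned down, the budget gives x* = M/(P_x + P_y·(y/x)) and y* = (y/x)·x*.
Numerically y/x = 0.019597, so x* = 61/(11 + 8.16·0.019597) = 5.466.

x* = 5.466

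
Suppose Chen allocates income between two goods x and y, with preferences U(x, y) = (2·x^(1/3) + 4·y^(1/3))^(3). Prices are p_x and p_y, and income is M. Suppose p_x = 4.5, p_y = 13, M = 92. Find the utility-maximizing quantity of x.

MU_x ∝ 2·x^(-2/3), MU_y ∝ 4·y^(-2/3), so MRS = (1/2)·(y/x)^(2/3) = p_x/p_y.
Hence y/x = (2·p_x/p_y)^(1/(2/3)), i.e. raised to the 1.5 power.
With the ratio pinned down, the budget gives x* = M/(p_x + p_y·(y/x)) and y* = (y/x)·x*.
Numerically y/x = 0.576035, so x* = 92/(4.5 + 13·0.576035) = 7.6741.

x* = 7.6741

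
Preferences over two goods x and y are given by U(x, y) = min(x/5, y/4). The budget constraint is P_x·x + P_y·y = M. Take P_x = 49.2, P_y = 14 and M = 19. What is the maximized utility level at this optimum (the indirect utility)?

Leontief preferences: the optimum is at the kink where x/5 = y/4, i.e. y = (4/5)·x.
Budget: P_x·x + P_y·(4/5)·x = M, so (5·P_x + 4·P_y)·x = 5·M.
Demand: x*(P_x,P_y,M) = 5·M/(5·P_x + 4·P_y), y* = 4·M/(5·P_x + 4·P_y).
Here 5·49.2 + 4·14 = 302, giving x* = 0.3146 and y* = 0.2517.
Utility at the optimum: U(0.3146, 0.2517) = 0.0629.

V = 0.0629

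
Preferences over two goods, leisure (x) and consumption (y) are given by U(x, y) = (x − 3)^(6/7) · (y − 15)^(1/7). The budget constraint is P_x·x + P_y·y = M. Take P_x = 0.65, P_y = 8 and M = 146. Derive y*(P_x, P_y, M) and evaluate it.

MRS = 6·(y−15)/(x−3). Tangency with P_x/P_y gives y−15 = (1/6)·(P_x/P_y)·(x−3).
After buying the subsistence bundle (3, 15), a share 6/7 of the remaining income goes to x: x* = 3 + 6/7·(M − 3P_x − 15P_y)/P_x.
Discretionary income = 146 − 3·0.65 − 15·8 = 24.05; y* = 15 + 1/7·24.05/8 = 15.4295.

y* = 15.4295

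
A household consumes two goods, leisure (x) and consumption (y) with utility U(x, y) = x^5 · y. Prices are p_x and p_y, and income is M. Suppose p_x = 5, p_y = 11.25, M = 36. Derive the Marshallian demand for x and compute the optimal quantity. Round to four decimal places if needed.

x* = 6

Tangency: MRS = 5·y/x = p_x/p_y.
So 5·p_y·y = p_x·x; combined with the budget, a share 5/6 of income goes to x.
Demand: x*(p_x,p_y,M) = 5/6·M/p_x and y* = 1/6·M/p_y.
At p_x=5, p_y=11.25, M=36: x* = 5/6·36/5 = 6.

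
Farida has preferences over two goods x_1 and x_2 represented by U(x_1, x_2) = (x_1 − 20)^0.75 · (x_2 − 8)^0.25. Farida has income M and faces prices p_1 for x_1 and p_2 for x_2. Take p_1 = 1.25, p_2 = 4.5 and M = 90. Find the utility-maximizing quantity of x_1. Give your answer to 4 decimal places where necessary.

After buying the subsistence bundle (20, 8), a share 0.75 of the remaining income goes to x_1: x_1* = 20 + 0.75·(M − 20p_1 − 8p_2)/p_1.
Discretionary income = 90 − 20·1.25 − 8·4.5 = 29; x_1* = 20 + 0.75·29/1.25 = 37.4.

x_1* = 37.4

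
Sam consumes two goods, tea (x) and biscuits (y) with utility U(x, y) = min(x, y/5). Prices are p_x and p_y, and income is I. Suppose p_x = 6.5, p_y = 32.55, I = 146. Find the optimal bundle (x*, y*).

x* = 0.8626, y* = 4.3131

Leontief preferences: the optimum is at the kink where x/1 = y/5, i.e. y = 5·x.
Budget: p_x·x + p_y·5·x = I, so (p_x + 5·p_y)·x = I.
Demand: x*(p_x,p_y,I) = I/(p_x + 5·p_y), y* = 5·I/(p_x + 5·p_y).
Here 6.5 + 5·32.55 = 169.25, giving x* = 0.8626 and y* = 4.3131.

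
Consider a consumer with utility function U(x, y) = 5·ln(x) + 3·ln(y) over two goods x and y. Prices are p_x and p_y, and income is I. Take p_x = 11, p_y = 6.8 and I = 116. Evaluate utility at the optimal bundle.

V = 14.996

Tangency: MRS = (5/3)·y/x = p_x/p_y.
So 5·p_y·y = 3·p_x·x; combined with the budget, a share 0.625 of income goes to x.
Demand: x*(p_x,p_y,I) = 0.625·I/p_x and y* = 0.375·I/p_y.
At p_x=11, p_y=6.8, I=116: x* = 0.625·116/11 = 6.5909, y* = 6.3971.
Utility at the optimum: U(6.5909, 6.3971) = 14.996.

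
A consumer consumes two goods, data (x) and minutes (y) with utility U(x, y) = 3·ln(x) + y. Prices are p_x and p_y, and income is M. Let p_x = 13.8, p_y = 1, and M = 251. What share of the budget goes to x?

MU_x = 3/x, MU_y = 1. Tangency: 3/x = p_x/p_y.
So x*(p_x,p_y) = 3·p_y/p_x, independent of income; and y* = (M − 3·p_y)/p_y.
At the given prices: x* = 3·1/13.8 = 0.2174, and y* = 248.
Expenditure on x: 13.8·0.2174 = 3; share = 0.012.

share on x = 0.012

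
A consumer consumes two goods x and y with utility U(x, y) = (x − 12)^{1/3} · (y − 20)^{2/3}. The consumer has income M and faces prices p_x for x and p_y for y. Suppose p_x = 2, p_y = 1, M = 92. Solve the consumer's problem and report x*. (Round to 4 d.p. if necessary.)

Let x' = x−12, y' = y−20. MRS = (1/2)·y'/x' = p_x/p_y.
Substituting into the budget: x* = 12 + 1/3·(M − 12·p_x − 20·p_y)/p_x, and y* = 20 + 2/3·(…)/p_y.
Discretionary income = 92 − 12·2 − 20·1 = 48; x* = 12 + 1/3·48/2 = 20.

x* = 20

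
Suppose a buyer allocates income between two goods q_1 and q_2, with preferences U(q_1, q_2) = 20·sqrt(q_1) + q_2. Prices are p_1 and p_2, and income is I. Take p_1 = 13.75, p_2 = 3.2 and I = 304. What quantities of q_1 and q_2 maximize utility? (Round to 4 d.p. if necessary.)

Utility is quasi-linear in q_2; the FOC for q_1 is 10/√q_1 = p_1/p_2.
Solve: √q_1 = 10·p_2/p_1, so q_1*(p_1,p_2) = (10·p_2/p_1)², and q_2* = (I − p_1·q_1*)/p_2.
Plugging in: q_1* = (10·3.2/13.75)² = 5.4162, q_2* = 71.7273.

q_1* = 5.4162, q_2* = 71.7273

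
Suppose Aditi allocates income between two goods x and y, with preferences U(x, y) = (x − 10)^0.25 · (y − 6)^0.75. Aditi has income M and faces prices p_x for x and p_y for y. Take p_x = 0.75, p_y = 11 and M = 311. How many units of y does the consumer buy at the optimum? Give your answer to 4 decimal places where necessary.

Let x' = x−10, y' = y−6. MRS = (1/3)·y'/x' = p_x/p_y.
Substituting into the budget: x* = 10 + 0.25·(M − 10·p_x − 6·p_y)/p_x, and y* = 6 + 0.75·(…)/p_y.
Discretionary income = 311 − 10·0.75 − 6·11 = 237.5; y* = 6 + 0.75·237.5/11 = 22.1932.

y* = 22.1932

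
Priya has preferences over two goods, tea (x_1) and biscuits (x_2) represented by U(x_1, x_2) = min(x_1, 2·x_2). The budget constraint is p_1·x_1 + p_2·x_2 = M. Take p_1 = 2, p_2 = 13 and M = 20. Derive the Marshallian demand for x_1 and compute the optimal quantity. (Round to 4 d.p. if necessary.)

x_1* = 2.3529

With perfect complements, no substitution: consume in ratio x_1:x_2 = 2:1.
Budget: p_1·x_1 + p_2·(1/2)·x_1 = M, so (2·p_1 + p_2)·x_1 = 2·M.
Demand: x_1*(p_1,p_2,M) = 2·M/(2·p_1 + p_2), x_2* = M/(2·p_1 + p_2).
Here 2·2 + 13 = 17, giving x_1* = 2.3529.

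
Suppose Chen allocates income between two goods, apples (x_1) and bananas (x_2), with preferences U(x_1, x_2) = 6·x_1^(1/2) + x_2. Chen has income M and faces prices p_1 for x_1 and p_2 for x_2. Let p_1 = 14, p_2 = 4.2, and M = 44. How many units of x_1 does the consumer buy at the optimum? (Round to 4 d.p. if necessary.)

Utility is quasi-linear in x_2; the FOC for x_1 is 3/√x_1 = p_1/p_2.
Thus x_1* = (3·p_2/p_1)² — independent of M — with the rest of income spent on x_2.
Plugging in: x_1* = (3·4.2/14)² = 0.81.

x_1* = 0.81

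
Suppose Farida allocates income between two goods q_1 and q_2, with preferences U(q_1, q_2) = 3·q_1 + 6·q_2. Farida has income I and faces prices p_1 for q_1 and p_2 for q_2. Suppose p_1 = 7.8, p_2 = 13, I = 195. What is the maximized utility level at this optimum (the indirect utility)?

V = 90

q_2 gives more utility per dollar, so spend all income on q_2: q_2* = I/p_2, q_1* = 0.
Numerically: q_1* = 0, q_2* = 15.
Utility at the optimum: U(0, 15) = 90.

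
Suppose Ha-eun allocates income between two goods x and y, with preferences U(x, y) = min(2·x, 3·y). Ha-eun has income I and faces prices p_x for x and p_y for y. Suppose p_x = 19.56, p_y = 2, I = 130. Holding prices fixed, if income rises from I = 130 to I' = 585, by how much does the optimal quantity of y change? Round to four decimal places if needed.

Δy* = 14.5182

Leontief preferences: the optimum is at the kink where x/3 = y/2, i.e. y = (2/3)·x.
Budget: p_x·x + p_y·(2/3)·x = I, so (3·p_x + 2·p_y)·x = 3·I.
Demand: x*(p_x,p_y,I) = 3·I/(3·p_x + 2·p_y), y* = 2·I/(3·p_x + 2·p_y).
Here 3·19.56 + 2·2 = 62.68, giving y* = 4.1481.
At I' = 585: y* = 18.6662. Change: 18.6662 − 4.1481 = 14.5182.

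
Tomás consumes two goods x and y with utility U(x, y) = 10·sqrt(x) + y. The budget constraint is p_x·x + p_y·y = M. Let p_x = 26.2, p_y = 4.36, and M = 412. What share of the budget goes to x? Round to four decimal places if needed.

share on x = 0.044

Plugging in: x* = (5·4.36/26.2)² = 0.6923, y* = 90.3351.
Expenditure on x: 26.2·0.6923 = 18.1389; share = 0.044.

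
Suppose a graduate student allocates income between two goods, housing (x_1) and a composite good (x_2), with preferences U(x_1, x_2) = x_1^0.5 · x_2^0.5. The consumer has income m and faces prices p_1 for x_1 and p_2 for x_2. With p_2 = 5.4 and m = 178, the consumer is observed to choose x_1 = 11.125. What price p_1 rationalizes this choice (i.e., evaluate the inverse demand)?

p_1 = 8

Tangency: MRS = x_2/x_1 = p_1/p_2.
Rearranging, p_2·x_2 = p_1·x_1. Substituting into the budget gives p_1·x_1·(1 + 1) = m.
Demand: x_1*(p_1,p_2,m) = 0.5·m/p_1 and x_2* = 0.5·m/p_2.
Set x_1* = 11.125 in the demand function and solve for p_1: p_1 = 8.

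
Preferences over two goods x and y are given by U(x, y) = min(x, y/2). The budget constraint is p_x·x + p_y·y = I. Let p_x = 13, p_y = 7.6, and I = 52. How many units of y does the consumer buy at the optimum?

With perfect complements, no substitution: consume in ratio x:y = 1:2.
Budget: p_x·x + p_y·2·x = I, so (p_x + 2·p_y)·x = I.
Demand: x*(p_x,p_y,I) = I/(p_x + 2·p_y), y* = 2·I/(p_x + 2·p_y).
Here 13 + 2·7.6 = 28.2, giving y* = 3.6879.

y* = 3.6879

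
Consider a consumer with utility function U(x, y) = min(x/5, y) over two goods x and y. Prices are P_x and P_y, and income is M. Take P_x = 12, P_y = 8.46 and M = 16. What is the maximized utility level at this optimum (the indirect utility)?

Leontief preferences: the optimum is at the kink where x/5 = y/1, i.e. y = (1/5)·x.
Budget: P_x·x + P_y·(1/5)·x = M, so (5·P_x + P_y)·x = 5·M.
Demand: x*(P_x,P_y,M) = 5·M/(5·P_x + P_y), y* = M/(5·P_x + P_y).
Here 5·12 + 8.46 = 68.46, giving x* = 1.1686 and y* = 0.2337.
Utility at the optimum: U(1.1686, 0.2337) = 0.2337.

V = 0.2337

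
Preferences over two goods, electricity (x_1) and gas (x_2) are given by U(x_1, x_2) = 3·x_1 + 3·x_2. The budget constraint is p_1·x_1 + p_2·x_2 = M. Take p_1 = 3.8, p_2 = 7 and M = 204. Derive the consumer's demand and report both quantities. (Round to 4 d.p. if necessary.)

Perfect substitutes: compare marginal utility per dollar. 3/p_1 vs 3/p_2 → 0.7895 vs 0.4286.
x_1 gives more utility per dollar, so spend all income on x_1: x_1* = M/p_1, x_2* = 0.
Numerically: x_1* = 53.6842, x_2* = 0.

x_1* = 53.6842, x_2* = 0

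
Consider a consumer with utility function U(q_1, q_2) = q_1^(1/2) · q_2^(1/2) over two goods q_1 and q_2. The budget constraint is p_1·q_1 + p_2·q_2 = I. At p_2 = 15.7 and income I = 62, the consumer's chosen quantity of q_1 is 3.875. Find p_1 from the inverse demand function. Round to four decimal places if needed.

The MRS is q_2/q_1. Set MRS = p_1/p_2.
So 0.5·p_2·q_2 = 0.5·p_1·q_1; combined with the budget, a share 0.5 of income goes to q_1.
Demand: q_1*(p_1,p_2,I) = 0.5·I/p_1 and q_2* = 0.5·I/p_2.
Set q_1* = 3.875 in the demand function and solve for p_1: p_1 = 8.

p_1 = 8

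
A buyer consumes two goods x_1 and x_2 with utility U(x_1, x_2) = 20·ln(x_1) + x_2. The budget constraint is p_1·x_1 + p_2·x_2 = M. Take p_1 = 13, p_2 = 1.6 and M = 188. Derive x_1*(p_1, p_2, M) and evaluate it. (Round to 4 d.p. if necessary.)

x_1* = 2.4615

Set MRS = p_1/p_2: (20/x_1)/1 = p_1/p_2.
So x_1*(p_1,p_2) = 20·p_2/p_1, independent of income; and x_2* = (M − 20·p_2)/p_2.
At the given prices: x_1* = 20·1.6/13 = 2.4615.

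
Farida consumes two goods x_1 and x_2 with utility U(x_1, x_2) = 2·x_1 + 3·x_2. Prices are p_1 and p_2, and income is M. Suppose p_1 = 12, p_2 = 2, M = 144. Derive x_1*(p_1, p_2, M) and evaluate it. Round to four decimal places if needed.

Numerically: x_1* = 0, x_2* = 72.

x_1* = 0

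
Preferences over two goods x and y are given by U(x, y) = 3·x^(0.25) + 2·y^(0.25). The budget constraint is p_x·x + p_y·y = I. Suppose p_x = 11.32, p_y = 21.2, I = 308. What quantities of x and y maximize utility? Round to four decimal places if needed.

MU_x ∝ 3·x^(-0.75), MU_y ∝ 2·y^(-0.75), so MRS = (3/2)·(y/x)^(0.75) = p_x/p_y.
Solve for the ratio: y/x = [(2/3)·p_x/p_y]^(4/3).
Substitute y = (y/x)·x into the budget: x* = I/(p_x + p_y·(y/x)).
Numerically y/x = 0.252286, so x* = 308/(11.32 + 21.2·0.252286) = 18.478 and y* = 0.252286·18.478 = 4.6617.

x* = 18.478, y* = 4.6617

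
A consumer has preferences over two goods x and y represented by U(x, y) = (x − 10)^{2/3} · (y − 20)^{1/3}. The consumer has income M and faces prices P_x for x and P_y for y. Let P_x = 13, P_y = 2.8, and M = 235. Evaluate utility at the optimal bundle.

After buying the subsistence bundle (10, 20), a share 2/3 of the remaining income goes to x: x* = 10 + 2/3·(M − 10P_x − 20P_y)/P_x.
Discretionary income = 235 − 10·13 − 20·2.8 = 49; x* = 10 + 2/3·49/13 = 12.5128; y* = 20 + 1/3·49/2.8 = 25.8333.
Utility at the optimum: U(12.5128, 25.8333) = 3.3272.

V = 3.3272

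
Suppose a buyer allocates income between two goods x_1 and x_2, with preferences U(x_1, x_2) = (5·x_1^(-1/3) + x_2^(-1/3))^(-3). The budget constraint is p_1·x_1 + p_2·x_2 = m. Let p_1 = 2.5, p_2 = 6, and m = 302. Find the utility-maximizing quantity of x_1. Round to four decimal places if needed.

x_1* = 88.0311

From the CES first-order condition, 5·(x_2/x_1)^(4/3) = p_1/p_2.
Hence x_2/x_1 = ((1/5)·p_1/p_2)^(1/(4/3)), i.e. raised to the 0.75 power.
With the ratio pinned down, the budget gives x_1* = m/(p_1 + p_2·(x_2/x_1)) and x_2* = (x_2/x_1)·x_1*.
Numerically x_2/x_1 = 0.155101, so x_1* = 302/(2.5 + 6·0.155101) = 88.0311.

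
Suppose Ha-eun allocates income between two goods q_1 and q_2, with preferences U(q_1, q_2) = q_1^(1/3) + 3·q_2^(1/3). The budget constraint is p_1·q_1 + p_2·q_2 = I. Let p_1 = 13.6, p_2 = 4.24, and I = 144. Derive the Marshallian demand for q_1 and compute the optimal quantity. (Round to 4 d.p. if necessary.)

MRS = MU_q_1/MU_q_2 = (1/3)·(q_2/q_1)^(2/3). Set equal to p_1/p_2.
Solve for the ratio: q_2/q_1 = [3·p_1/p_2]^(1.5).
Substitute q_2 = (q_2/q_1)·q_1 into the budget: q_1* = I/(p_1 + p_2·(q_2/q_1)).
Numerically q_2/q_1 = 29.849802, so q_1* = 144/(13.6 + 4.24·29.849802) = 1.0274.

q_1* = 1.0274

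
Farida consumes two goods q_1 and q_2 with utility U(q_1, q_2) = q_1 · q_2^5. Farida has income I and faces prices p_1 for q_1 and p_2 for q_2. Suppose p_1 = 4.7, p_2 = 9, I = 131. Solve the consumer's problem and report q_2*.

The MRS is (1/5)·q_2/q_1. Set MRS = p_1/p_2.
So p_2·q_2 = 5·p_1·q_1; combined with the budget, a share 1/6 of income goes to q_1.
Demand: q_1*(p_1,p_2,I) = 1/6·I/p_1 and q_2* = 5/6·I/p_2.
At p_1=4.7, p_2=9, I=131: q_2* = 5/6·131/9 = 12.1296.

q_2* = 12.1296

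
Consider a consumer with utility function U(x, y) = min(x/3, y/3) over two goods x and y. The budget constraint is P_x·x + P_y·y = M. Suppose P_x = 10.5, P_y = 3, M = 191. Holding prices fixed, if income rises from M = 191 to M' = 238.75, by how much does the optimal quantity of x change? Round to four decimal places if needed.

Demand: x*(P_x,P_y,M) = 3·M/(3·P_x + 3·P_y), y* = 3·M/(3·P_x + 3·P_y).
Here 3·10.5 + 3·3 = 40.5, giving x* = 14.1481.
At M' = 238.75: x* = 17.6852. Change: 17.6852 − 14.1481 = 3.537.

Δx* = 3.537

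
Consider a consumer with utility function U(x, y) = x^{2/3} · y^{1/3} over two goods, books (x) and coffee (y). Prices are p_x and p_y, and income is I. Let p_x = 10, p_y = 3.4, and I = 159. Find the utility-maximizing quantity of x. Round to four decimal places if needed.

Demand: x*(p_x,p_y,I) = 2/3·I/p_x and y* = 1/3·I/p_y.
At p_x=10, p_y=3.4, I=159: x* = 2/3·159/10 = 10.6.

x* = 10.6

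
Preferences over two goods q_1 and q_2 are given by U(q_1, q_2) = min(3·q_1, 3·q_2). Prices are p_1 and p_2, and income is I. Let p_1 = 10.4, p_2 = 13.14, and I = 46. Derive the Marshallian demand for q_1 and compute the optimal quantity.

q_1* = 1.9541

With perfect complements, no substitution: consume in ratio q_1:q_2 = 3:3.
Budget: p_1·q_1 + p_2·q_1 = I, so (3·p_1 + 3·p_2)·q_1 = 3·I.
Demand: q_1*(p_1,p_2,I) = 3·I/(3·p_1 + 3·p_2), q_2* = 3·I/(3·p_1 + 3·p_2).
Here 3·10.4 + 3·13.14 = 70.62, giving q_1* = 1.9541.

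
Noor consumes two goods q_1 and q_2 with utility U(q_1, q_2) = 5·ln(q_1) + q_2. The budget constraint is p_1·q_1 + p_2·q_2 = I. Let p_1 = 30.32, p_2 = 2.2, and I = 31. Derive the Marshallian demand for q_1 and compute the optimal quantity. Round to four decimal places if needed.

q_1* = 0.3628

So q_1*(p_1,p_2) = 5·p_2/p_1, independent of income; and q_2* = (I − 5·p_2)/p_2.
At the given prices: q_1* = 5·2.2/30.32 = 0.3628.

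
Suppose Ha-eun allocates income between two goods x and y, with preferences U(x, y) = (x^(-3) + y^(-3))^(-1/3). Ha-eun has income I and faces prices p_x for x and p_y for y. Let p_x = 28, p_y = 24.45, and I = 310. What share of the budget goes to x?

share on x = 0.5254

Substitute y = (y/x)·x into the budget: x* = I/(p_x + p_y·(y/x)).
Numerically y/x = 1.034475, so x* = 310/(28 + 24.45·1.034475) = 5.8169 and y* = 1.034475·5.8169 = 6.0174.
Expenditure on x: 28·5.8169 = 162.8735; share = 0.5254.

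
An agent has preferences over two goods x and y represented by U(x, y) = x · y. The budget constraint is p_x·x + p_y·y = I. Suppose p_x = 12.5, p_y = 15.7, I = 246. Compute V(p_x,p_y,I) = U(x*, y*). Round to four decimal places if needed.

The MRS is y/x. Set MRS = p_x/p_y.
So p_y·y = p_x·x; combined with the budget, a share 0.5 of income goes to x.
Demand: x*(p_x,p_y,I) = 0.5·I/p_x and y* = 0.5·I/p_y.
At p_x=12.5, p_y=15.7, I=246: x* = 0.5·246/12.5 = 9.84, y* = 7.8344.
Utility at the optimum: U(9.84, 7.8344) = 77.0904.

V = 77.0904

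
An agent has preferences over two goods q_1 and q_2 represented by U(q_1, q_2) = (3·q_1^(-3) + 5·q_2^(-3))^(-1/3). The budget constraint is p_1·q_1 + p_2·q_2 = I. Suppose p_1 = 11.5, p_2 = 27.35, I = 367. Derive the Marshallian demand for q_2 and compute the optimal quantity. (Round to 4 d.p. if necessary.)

q_2* = 9.1936

From the CES first-order condition, (3/5)·(q_2/q_1)^(4) = p_1/p_2.
Hence q_2/q_1 = ((5/3)·p_1/p_2)^(1/(4)), i.e. raised to the 0.25 power.
Substitute q_2 = (q_2/q_1)·q_1 into the budget: q_1* = I/(p_1 + p_2·(q_2/q_1)).
Numerically q_2/q_1 = 0.91495, so q_1* = 367/(11.5 + 27.35·0.91495) = 10.0482 and q_2* = 0.91495·10.0482 = 9.1936.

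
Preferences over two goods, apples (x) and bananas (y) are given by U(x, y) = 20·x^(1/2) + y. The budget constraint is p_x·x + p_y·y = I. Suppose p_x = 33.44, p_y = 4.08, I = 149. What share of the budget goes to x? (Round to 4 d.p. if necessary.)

Utility is quasi-linear in y; the FOC for x is 10/√x = p_x/p_y.
Solve: √x = 10·p_y/p_x, so x*(p_x,p_y) = (10·p_y/p_x)², and y* = (I − p_x·x*)/p_y.
Plugging in: x* = (10·4.08/33.44)² = 1.4886, y* = 24.3187.
Expenditure on x: 33.44·1.4886 = 49.7799; share = 0.3341.

share on x = 0.3341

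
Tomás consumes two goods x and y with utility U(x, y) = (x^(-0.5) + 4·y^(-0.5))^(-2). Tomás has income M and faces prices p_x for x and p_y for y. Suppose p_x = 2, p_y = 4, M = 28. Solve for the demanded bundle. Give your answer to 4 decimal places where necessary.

x* = 3.3535, y* = 5.3233

MU_x ∝ x^(-1.5), MU_y ∝ 4·y^(-1.5), so MRS = (1/4)·(y/x)^(1.5) = p_x/p_y.
Hence y/x = (4·p_x/p_y)^(1/(1.5)), i.e. raised to the 2/3 power.
With the ratio pinned down, the budget gives x* = M/(p_x + p_y·(y/x)) and y* = (y/x)·x*.
Numerically y/x = 1.587401, so x* = 28/(2 + 4·1.587401) = 3.3535 and y* = 1.587401·3.3535 = 5.3233.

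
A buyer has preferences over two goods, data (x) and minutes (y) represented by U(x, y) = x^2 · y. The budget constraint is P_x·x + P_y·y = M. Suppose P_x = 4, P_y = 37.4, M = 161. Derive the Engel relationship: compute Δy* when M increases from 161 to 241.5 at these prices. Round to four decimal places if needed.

At P_x=4, P_y=37.4, M=161: y* = 1/3·161/37.4 = 1.4349.
At M' = 241.5: y* = 2.1524. Change: 2.1524 − 1.4349 = 0.7175.

Δy* = 0.7175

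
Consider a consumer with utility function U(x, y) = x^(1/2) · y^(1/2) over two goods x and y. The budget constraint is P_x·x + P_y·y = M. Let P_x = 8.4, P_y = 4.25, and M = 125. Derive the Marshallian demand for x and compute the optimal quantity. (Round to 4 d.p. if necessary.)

x* = 7.4405

Tangency: MRS = y/x = P_x/P_y.
Rearranging, P_y·y = P_x·x. Substituting into the budget gives P_x·x·(1 + 1) = M.
Demand: x*(P_x,P_y,M) = 0.5·M/P_x and y* = 0.5·M/P_y.
At P_x=8.4, P_y=4.25, M=125: x* = 0.5·125/8.4 = 7.4405.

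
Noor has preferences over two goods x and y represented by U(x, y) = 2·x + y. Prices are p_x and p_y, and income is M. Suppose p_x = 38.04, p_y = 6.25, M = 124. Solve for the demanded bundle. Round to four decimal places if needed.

Linear utility — the consumer picks whichever good has higher MU/price: 2/38.04 = 0.0526 vs 1/6.25 = 0.16.
y gives more utility per dollar, so spend all income on y: y* = M/p_y, x* = 0.
Numerically: x* = 0, y* = 19.84.

x* = 0, y* = 19.84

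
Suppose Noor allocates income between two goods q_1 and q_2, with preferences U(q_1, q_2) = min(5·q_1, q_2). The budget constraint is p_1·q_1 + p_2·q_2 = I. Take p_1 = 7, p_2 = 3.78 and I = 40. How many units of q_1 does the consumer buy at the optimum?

q_1* = 1.5444

Demand: q_1*(p_1,p_2,I) = I/(p_1 + 5·p_2), q_2* = 5·I/(p_1 + 5·p_2).
Here 7 + 5·3.78 = 25.9, giving q_1* = 1.5444.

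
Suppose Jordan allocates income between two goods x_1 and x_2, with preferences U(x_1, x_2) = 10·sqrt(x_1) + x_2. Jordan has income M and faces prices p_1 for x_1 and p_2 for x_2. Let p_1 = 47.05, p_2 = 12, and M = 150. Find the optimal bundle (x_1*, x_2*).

Set MRS = p_1/p_2: 5·x_1^(−1/2) = p_1/p_2.
Solve: √x_1 = 5·p_2/p_1, so x_1*(p_1,p_2) = (5·p_2/p_1)², and x_2* = (M − p_1·x_1*)/p_2.
Plugging in: x_1* = (5·12/47.05)² = 1.6262, x_2* = 6.1238.

x_1* = 1.6262, x_2* = 6.1238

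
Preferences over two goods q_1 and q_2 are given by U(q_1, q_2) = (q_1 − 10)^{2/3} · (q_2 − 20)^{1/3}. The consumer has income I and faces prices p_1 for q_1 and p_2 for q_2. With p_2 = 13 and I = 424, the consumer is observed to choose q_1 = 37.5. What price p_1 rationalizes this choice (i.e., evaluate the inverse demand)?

Let q_1' = q_1−10, q_2' = q_2−20. MRS = 2·q_2'/q_1' = p_1/p_2.
After buying the subsistence bundle (10, 20), a share 2/3 of the remaining income goes to q_1: q_1* = 10 + 2/3·(I − 10p_1 − 20p_2)/p_1.
Set q_1* = 37.5 in the demand function and solve for p_1: p_1 = 3.2.

p_1 = 3.2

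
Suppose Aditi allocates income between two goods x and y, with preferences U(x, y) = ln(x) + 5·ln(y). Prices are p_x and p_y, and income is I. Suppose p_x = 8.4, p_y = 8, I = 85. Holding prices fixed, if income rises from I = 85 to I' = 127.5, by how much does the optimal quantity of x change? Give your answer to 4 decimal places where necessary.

Δx* = 0.8433

The MRS is (1/5)·y/x. Set MRS = p_x/p_y.
So p_y·y = 5·p_x·x; combined with the budget, a share 1/6 of income goes to x.
Demand: x*(p_x,p_y,I) = 1/6·I/p_x and y* = 5/6·I/p_y.
At p_x=8.4, p_y=8, I=85: x* = 1/6·85/8.4 = 1.6865.
At I' = 127.5: x* = 2.5298. Change: 2.5298 − 1.6865 = 0.8433.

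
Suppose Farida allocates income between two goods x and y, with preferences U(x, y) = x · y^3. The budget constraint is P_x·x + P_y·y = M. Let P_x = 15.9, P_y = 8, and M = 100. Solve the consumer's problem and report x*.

Tangency: MRS = (1/3)·y/x = P_x/P_y.
So P_y·y = 3·P_x·x; combined with the budget, a share 0.25 of income goes to x.
Demand: x*(P_x,P_y,M) = 0.25·M/P_x and y* = 0.75·M/P_y.
At P_x=15.9, P_y=8, M=100: x* = 0.25·100/15.9 = 1.5723.

x* = 1.5723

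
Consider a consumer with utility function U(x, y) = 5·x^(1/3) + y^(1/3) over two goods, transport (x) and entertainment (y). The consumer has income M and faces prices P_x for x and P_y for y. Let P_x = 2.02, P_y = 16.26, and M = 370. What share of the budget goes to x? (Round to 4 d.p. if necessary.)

From the CES first-order condition, 5·(y/x)^(2/3) = P_x/P_y.
Hence y/x = ((1/5)·P_x/P_y)^(1/(2/3)), i.e. raised to the 1.5 power.
With the ratio pinned down, the budget gives x* = M/(P_x + P_y·(y/x)) and y* = (y/x)·x*.
Numerically y/x = 0.003916, so x* = 370/(2.02 + 16.26·0.003916) = 177.5703 and y* = 0.003916·177.5703 = 0.6954.
Expenditure on x: 2.02·177.5703 = 358.6921; share = 0.9694.

share on x = 0.9694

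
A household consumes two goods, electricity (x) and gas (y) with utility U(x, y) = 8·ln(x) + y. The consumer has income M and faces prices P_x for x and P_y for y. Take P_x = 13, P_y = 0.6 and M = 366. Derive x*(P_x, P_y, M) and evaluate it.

MU_x = 8/x, MU_y = 1. Tangency: 8/x = P_x/P_y.
So x*(P_x,P_y) = 8·P_y/P_x, independent of income; and y* = (M − 8·P_y)/P_y.
At the given prices: x* = 8·0.6/13 = 0.3692.

x* = 0.3692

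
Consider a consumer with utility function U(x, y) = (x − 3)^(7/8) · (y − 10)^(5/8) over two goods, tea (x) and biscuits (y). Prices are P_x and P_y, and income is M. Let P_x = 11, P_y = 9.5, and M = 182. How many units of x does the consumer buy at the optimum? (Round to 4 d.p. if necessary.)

x* = 5.8636

This is Cobb-Douglas in (x−3, y−10): tangency gives 0.875·P_y·(y−10) = 0.625·P_x·(x−3).
Substituting into the budget: x* = 3 + 7/12·(M − 3·P_x − 10·P_y)/P_x, and y* = 10 + 5/12·(…)/P_y.
Discretionary income = 182 − 3·11 − 10·9.5 = 54; x* = 3 + 7/12·54/11 = 5.8636.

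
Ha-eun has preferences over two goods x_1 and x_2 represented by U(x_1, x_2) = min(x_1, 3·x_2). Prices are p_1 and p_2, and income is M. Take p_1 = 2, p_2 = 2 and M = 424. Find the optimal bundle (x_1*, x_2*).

x_1* = 159, x_2* = 53

Here 3·2 + 2 = 8, giving x_1* = 159 and x_2* = 53.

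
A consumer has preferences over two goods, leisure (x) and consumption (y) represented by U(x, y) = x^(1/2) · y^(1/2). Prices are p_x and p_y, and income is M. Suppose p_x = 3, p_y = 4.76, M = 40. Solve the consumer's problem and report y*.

y* = 4.2017

The MRS is y/x. Set MRS = p_x/p_y.
Rearranging, p_y·y = p_x·x. Substituting into the budget gives p_x·x·(1 + 1) = M.
Demand: x*(p_x,p_y,M) = 0.5·M/p_x and y* = 0.5·M/p_y.
At p_x=3, p_y=4.76, M=40: y* = 0.5·40/4.76 = 4.2017.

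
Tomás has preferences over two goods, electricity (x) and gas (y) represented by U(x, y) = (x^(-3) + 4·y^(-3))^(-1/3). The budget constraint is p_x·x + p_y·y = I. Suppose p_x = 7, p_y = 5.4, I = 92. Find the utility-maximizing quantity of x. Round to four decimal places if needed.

x* = 6.0732

MU_x ∝ x^(-4), MU_y ∝ 4·y^(-4), so MRS = (1/4)·(y/x)^(4) = p_x/p_y.
Solve for the ratio: y/x = [4·p_x/p_y]^(0.25).
Substitute y = (y/x)·x into the budget: x* = I/(p_x + p_y·(y/x)).
Numerically y/x = 1.509006, so x* = 92/(7 + 5.4·1.509006) = 6.0732.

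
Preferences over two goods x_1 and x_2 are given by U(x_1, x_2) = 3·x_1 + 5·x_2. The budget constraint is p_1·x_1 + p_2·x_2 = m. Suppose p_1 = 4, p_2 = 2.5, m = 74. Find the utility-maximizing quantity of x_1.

Linear utility — the consumer picks whichever good has higher MU/price: 3/4 = 0.75 vs 5/2.5 = 2.
x_2 gives more utility per dollar, so spend all income on x_2: x_2* = m/p_2, x_1* = 0.
Numerically: x_1* = 0, x_2* = 29.6.

x_1* = 0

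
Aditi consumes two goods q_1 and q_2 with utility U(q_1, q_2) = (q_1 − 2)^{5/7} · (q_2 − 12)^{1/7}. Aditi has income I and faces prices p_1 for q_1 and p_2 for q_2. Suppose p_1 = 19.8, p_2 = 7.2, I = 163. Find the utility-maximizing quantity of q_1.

Let q_1' = q_1−2, q_2' = q_2−12. MRS = 5·q_2'/q_1' = p_1/p_2.
Substituting into the budget: q_1* = 2 + 5/6·(I − 2·p_1 − 12·p_2)/p_1, and q_2* = 12 + 1/6·(…)/p_2.
Discretionary income = 163 − 2·19.8 − 12·7.2 = 37; q_1* = 2 + 5/6·37/19.8 = 3.5572.

q_1* = 3.5572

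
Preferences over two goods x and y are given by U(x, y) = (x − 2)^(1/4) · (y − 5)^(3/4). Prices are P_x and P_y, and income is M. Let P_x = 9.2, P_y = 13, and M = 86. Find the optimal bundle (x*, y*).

x* = 2.0707, y* = 5.15

MRS = (1/3)·(y−5)/(x−2). Tangency with P_x/P_y gives y−5 = 3·(P_x/P_y)·(x−2).
Substituting into the budget: x* = 2 + 0.25·(M − 2·P_x − 5·P_y)/P_x, and y* = 5 + 0.75·(…)/P_y.
Discretionary income = 86 − 2·9.2 − 5·13 = 2.6; x* = 2 + 0.25·2.6/9.2 = 2.0707; y* = 5 + 0.75·2.6/13 = 5.15.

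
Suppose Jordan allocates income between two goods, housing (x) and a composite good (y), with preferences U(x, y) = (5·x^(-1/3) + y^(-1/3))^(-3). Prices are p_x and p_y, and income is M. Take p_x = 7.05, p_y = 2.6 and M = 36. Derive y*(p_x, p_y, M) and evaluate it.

y* = 2.6171

From the CES first-order condition, 5·(y/x)^(4/3) = p_x/p_y.
Solve for the ratio: y/x = [(1/5)·p_x/p_y]^(0.75).
Substitute y = (y/x)·x into the budget: x* = M/(p_x + p_y·(y/x)).
Numerically y/x = 0.631952, so x* = 36/(7.05 + 2.6·0.631952) = 4.1412 and y* = 0.631952·4.1412 = 2.6171.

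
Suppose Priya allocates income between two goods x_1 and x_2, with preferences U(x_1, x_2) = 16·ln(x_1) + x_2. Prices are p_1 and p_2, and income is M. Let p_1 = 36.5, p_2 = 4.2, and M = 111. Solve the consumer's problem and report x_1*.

MU_x_1 = 16/x_1, MU_x_2 = 1. Tangency: 16/x_1 = p_1/p_2.
So x_1*(p_1,p_2) = 16·p_2/p_1, independent of income; and x_2* = (M − 16·p_2)/p_2.
At the given prices: x_1* = 16·4.2/36.5 = 1.8411.

x_1* = 1.8411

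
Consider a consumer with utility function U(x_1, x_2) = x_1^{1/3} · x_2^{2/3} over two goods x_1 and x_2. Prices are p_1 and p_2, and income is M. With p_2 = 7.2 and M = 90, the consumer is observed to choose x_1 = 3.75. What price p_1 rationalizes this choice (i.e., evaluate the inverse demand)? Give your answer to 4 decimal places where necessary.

p_1 = 8

Tangency: MRS = (1/2)·x_2/x_1 = p_1/p_2.
So 1/3·p_2·x_2 = 2/3·p_1·x_1; combined with the budget, a share 1/3 of income goes to x_1.
Demand: x_1*(p_1,p_2,M) = 1/3·M/p_1 and x_2* = 2/3·M/p_2.
Set x_1* = 3.75 in the demand function and solve for p_1: p_1 = 8.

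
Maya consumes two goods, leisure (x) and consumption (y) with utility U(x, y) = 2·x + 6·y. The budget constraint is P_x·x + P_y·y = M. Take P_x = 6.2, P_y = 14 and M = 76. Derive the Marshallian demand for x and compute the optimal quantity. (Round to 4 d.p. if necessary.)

x* = 0

Numerically: x* = 0, y* = 5.4286.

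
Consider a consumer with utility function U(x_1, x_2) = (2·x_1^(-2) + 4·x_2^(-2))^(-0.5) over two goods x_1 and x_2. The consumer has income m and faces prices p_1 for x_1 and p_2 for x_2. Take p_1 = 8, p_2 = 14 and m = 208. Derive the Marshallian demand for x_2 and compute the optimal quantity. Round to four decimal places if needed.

x_2* = 9.6066

MU_x_1 ∝ 2·x_1^(-3), MU_x_2 ∝ 4·x_2^(-3), so MRS = (1/2)·(x_2/x_1)^(3) = p_1/p_2.
Solve for the ratio: x_2/x_1 = [2·p_1/p_2]^(1/3).
With the ratio pinned down, the budget gives x_1* = m/(p_1 + p_2·(x_2/x_1)) and x_2* = (x_2/x_1)·x_1*.
Numerically x_2/x_1 = 1.045516, so x_1* = 208/(8 + 14·1.045516) = 9.1884 and x_2* = 1.045516·9.1884 = 9.6066.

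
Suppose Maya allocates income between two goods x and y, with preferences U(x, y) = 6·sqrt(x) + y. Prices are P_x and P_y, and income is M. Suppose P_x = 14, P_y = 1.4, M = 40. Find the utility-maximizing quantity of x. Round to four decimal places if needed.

x* = 0.09

Plugging in: x* = (3·1.4/14)² = 0.09.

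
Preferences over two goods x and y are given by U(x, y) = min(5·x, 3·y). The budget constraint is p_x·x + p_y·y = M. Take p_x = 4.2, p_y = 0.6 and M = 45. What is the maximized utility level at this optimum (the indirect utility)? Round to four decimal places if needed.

V = 43.2692

With perfect complements, no substitution: consume in ratio x:y = 3:5.
Budget: p_x·x + p_y·(5/3)·x = M, so (3·p_x + 5·p_y)·x = 3·M.
Demand: x*(p_x,p_y,M) = 3·M/(3·p_x + 5·p_y), y* = 5·M/(3·p_x + 5·p_y).
Here 3·4.2 + 5·0.6 = 15.6, giving x* = 8.6538 and y* = 14.4231.
Utility at the optimum: U(8.6538, 14.4231) = 43.2692.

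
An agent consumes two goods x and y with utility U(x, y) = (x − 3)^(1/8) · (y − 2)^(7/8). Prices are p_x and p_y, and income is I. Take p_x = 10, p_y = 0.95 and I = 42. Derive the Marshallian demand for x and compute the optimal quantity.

Let x' = x−3, y' = y−2. MRS = (1/7)·y'/x' = p_x/p_y.
Substituting into the budget: x* = 3 + 0.125·(I − 3·p_x − 2·p_y)/p_x, and y* = 2 + 0.875·(…)/p_y.
Discretionary income = 42 − 3·10 − 2·0.95 = 10.1; x* = 3 + 0.125·10.1/10 = 3.1263.

x* = 3.1263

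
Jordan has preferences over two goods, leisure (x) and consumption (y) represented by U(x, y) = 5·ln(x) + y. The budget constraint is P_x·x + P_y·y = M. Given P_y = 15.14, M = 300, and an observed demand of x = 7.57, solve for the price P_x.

Set MRS = P_x/P_y: (5/x)/1 = P_x/P_y.
So x*(P_x,P_y) = 5·P_y/P_x, independent of income; and y* = (M − 5·P_y)/P_y.
Set x* = 7.57 in the demand function and solve for P_x: P_x = 10.

P_x = 10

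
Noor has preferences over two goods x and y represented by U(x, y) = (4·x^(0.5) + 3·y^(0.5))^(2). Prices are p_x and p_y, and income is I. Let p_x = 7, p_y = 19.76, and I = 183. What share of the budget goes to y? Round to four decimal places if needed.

share on y = 0.1662

With the ratio pinned down, the budget gives x* = I/(p_x + p_y·(y/x)) and y* = (y/x)·x*.
Numerically y/x = 0.07059, so x* = 183/(7 + 19.76·0.07059) = 21.799 and y* = 0.07059·21.799 = 1.5388.
Expenditure on y: 19.76·1.5388 = 30.4067; share = 0.1662.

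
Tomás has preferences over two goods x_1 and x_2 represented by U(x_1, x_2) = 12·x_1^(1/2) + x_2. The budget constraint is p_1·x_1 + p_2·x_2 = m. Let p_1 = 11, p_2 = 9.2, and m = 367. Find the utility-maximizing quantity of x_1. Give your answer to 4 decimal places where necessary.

Utility is quasi-linear in x_2; the FOC for x_1 is 6/√x_1 = p_1/p_2.
Thus x_1* = (6·p_2/p_1)² — independent of m — with the rest of income spent on x_2.
Plugging in: x_1* = (6·9.2/11)² = 25.1821.

x_1* = 25.1821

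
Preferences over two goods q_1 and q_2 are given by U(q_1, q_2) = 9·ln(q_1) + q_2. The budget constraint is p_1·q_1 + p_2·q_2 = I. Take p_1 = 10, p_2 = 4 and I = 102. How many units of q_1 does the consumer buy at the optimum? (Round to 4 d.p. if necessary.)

So q_1*(p_1,p_2) = 9·p_2/p_1, independent of income; and q_2* = (I − 9·p_2)/p_2.
At the given prices: q_1* = 9·4/10 = 3.6.

q_1* = 3.6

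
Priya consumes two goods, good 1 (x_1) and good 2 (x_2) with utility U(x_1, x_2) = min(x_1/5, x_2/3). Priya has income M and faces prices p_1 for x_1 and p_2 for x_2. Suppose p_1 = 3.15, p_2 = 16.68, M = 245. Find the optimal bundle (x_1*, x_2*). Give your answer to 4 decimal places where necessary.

x_1* = 18.6199, x_2* = 11.1719

With perfect complements, no substitution: consume in ratio x_1:x_2 = 5:3.
Budget: p_1·x_1 + p_2·(3/5)·x_1 = M, so (5·p_1 + 3·p_2)·x_1 = 5·M.
Demand: x_1*(p_1,p_2,M) = 5·M/(5·p_1 + 3·p_2), x_2* = 3·M/(5·p_1 + 3·p_2).
Here 5·3.15 + 3·16.68 = 65.79, giving x_1* = 18.6199 and x_2* = 11.1719.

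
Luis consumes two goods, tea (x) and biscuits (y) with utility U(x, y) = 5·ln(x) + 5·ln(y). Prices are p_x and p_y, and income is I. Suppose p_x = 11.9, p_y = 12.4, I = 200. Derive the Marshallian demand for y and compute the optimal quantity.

Tangency: MRS = y/x = p_x/p_y.
Rearranging, p_y·y = p_x·x. Substituting into the budget gives p_x·x·(1 + 1) = I.
Demand: x*(p_x,p_y,I) = 0.5·I/p_x and y* = 0.5·I/p_y.
At p_x=11.9, p_y=12.4, I=200: y* = 0.5·200/12.4 = 8.0645.

y* = 8.0645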